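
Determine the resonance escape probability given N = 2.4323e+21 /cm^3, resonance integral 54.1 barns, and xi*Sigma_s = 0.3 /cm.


p = exp(-N * I * 1e-24 / (xi*Sigma_s))
p = exp(-2.4323e+21 * 54.1 * 1e-24 / 0.3)
p = 0.64492

0.64492


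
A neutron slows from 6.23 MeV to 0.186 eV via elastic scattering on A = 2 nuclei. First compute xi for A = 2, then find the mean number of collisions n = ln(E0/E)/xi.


xi = 1 + (A-1)^2/(2A)*ln((A-1)/(A+1)) = 0.7253469 (for A = 2)
n = ln(E0/E) / xi
n = ln(6.23e6 / 0.186) / 0.7253469
n = ln(3.349462e+07) / 0.7253469 = 23.888

23.888


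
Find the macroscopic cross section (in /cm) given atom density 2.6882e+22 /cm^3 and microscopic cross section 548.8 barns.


Sigma = N * sigma_barns * 1e-24
Sigma = 2.6882e+22 * 548.8 * 1e-24
Sigma = 14.753 /cm

14.753


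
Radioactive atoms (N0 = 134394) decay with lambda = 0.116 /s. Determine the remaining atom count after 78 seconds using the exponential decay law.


N = N0 * exp(-lambda * t)
N = 134394 * exp(-0.116 * 78)
N = 15.808

15.808


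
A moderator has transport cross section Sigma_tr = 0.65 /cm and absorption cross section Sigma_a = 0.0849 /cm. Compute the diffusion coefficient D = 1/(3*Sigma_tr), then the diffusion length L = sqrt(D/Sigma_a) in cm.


D = 1 / (3 * Sigma_tr) = 1 / (3 * 0.65) = 0.5128205 cm
L = sqrt(D / Sigma_a)
L = sqrt(0.5128205 / 0.0849)
L = 2.4577 cm

2.4577


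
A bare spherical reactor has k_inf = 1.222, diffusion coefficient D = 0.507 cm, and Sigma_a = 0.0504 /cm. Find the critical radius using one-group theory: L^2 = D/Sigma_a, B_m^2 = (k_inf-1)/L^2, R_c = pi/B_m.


L^2 = D / Sigma_a = 0.507 / 0.0504 = 10.05952 cm^2
B_m^2 = (k_inf - 1) / L^2 = (1.222 - 1) / 10.05952 = 0.02206865 /cm^2
For a bare sphere: B_g = pi/R, so R_c = pi / sqrt(B_m^2)
R_c = pi / sqrt(0.02206865) = 21.148 cm

21.148


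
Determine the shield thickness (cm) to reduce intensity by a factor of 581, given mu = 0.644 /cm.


x = ln(factor) / mu
x = ln(581) / 0.644
x = 9.8832 cm

9.8832


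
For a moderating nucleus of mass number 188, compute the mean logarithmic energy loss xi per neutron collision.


xi = 1 + (A-1)^2/(2A) * ln((A-1)/(A+1))
xi = 1 + (188-1)^2/(2*188) * ln((188-1)/(188 +1))
xi = 0.010601

0.010601


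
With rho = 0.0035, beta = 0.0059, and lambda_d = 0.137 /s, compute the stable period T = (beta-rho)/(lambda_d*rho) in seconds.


T = (beta - rho) / (lambda_d * rho)
T = (0.0059 - 0.0035) / (0.137 * 0.0035)
T = 5.0052 s

5.0052


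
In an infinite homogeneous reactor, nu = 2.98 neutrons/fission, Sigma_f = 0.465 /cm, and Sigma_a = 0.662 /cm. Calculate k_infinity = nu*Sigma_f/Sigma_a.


k_inf = nu * Sigma_f / Sigma_a
k_inf = 2.98 * 0.465 / 0.662
k_inf = 2.0932

2.0932


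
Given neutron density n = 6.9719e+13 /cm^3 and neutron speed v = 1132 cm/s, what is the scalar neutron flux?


phi = n * v
phi = 6.9719e+13 * 1132
phi = 7.8922e+16 /cm^2/s

7.8922e+16


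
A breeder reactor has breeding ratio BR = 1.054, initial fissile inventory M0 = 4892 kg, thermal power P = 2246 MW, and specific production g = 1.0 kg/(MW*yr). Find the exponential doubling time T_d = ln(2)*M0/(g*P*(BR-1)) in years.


Breeding gain G = BR - 1 = 1.054 - 1 = 0.054
Fissile production rate = g * P * G = 1.0 * 2246 * 0.054 = 121.284 kg/yr
T_d = ln(2) * M0 / (g * P * G)
T_d = ln(2) * 4892 / 121.284 = 27.958 yr

27.958


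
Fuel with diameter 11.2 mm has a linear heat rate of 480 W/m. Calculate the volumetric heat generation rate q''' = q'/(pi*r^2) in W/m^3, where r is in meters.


r = D / 2 / 1000 = 11.2 / 2 / 1000 = 0.0056 m
q''' = q' / (pi * r^2)
q''' = 480 / (pi * 0.0056^2)
q''' = 4.8721e+06 W/m^3

4.8721e+06


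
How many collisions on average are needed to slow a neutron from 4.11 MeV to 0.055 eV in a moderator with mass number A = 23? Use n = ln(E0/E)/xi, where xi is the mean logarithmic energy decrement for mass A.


xi = 1 + (A-1)^2/(2A)*ln((A-1)/(A+1)) = 0.08448899 (for A = 23)
n = ln(E0/E) / xi
n = ln(4.11e6 / 0.055) / 0.08448899
n = ln(7.472727e+07) / 0.08448899 = 214.58

214.58


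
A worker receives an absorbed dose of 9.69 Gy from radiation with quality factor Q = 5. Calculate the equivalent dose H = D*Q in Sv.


H = D * Q
H = 9.69 * 5
H = 48.450 Sv

48.450


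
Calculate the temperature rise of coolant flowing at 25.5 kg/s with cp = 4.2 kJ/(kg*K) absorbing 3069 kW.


dT = Q / (m_dot * cp)
dT = 3069 / (25.5 * 4.2)
dT = 28.655 C

28.655


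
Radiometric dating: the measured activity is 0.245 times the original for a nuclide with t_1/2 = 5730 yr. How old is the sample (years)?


lambda = ln(2) / t_half = ln(2) / 5730 = 1.209681e-04 /yr
t = -ln(A/A0) / lambda
t = -ln(0.245) / 1.209681e-04
t = 11627 yr

11627


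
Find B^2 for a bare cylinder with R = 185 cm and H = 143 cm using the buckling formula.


B^2 = (2.405/R)^2 + (pi/H)^2
B^2 = (2.405/185)^2 + (pi/143)^2
B^2 = 6.5164e-04 /cm^2

6.5164e-04


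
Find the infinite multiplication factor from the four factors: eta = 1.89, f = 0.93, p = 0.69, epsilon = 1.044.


k_inf = eta * f * p * epsilon
k_inf = 1.89 * 0.93 * 0.69 * 1.044
k_inf = 1.2662

1.2662


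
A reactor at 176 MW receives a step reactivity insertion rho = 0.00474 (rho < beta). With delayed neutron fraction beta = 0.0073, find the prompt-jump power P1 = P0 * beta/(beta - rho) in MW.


P1/P0 = beta / (beta - rho)
P1/P0 = 0.0073 / (0.0073 - 0.00474) = 2.851563
P1 = 176 * 2.851563 = 501.88 MW

501.88


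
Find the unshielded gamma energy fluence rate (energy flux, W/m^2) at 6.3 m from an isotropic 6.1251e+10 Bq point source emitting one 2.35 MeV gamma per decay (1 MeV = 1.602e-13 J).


psi = A * E * 1.602e-13 / (4*pi*r^2)
psi = 6.1251e+10 * 2.35 * 1.602e-13 / (4*pi*6.3^2)
psi = 4.6233e-05 W/m^2

4.6233e-05


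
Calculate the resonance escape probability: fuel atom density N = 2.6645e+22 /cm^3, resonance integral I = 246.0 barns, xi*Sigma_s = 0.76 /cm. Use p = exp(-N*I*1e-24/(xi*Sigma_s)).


p = exp(-N * I * 1e-24 / (xi*Sigma_s))
p = exp(-2.6645e+22 * 246.0 * 1e-24 / 0.76)
p = 1.7964e-04

1.7964e-04


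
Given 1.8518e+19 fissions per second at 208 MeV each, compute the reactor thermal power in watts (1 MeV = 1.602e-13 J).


P = fission_rate * E_MeV * 1.602e-13
P = 1.8518e+19 * 208 * 1.602e-13
P = 6.1705e+08 W

6.1705e+08


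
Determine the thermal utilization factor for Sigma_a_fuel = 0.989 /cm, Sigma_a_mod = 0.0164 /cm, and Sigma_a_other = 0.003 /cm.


f = Sigma_a_fuel / (Sigma_a_fuel + Sigma_a_mod + Sigma_a_other)
f = 0.989 / (0.989 + 0.0164 + 0.003)
f = 0.98076

0.98076


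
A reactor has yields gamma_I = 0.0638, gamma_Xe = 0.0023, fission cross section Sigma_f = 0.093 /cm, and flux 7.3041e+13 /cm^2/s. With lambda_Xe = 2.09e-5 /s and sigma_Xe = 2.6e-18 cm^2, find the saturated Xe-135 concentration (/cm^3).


Xe_eq = (gamma_I + gamma_Xe) * Sigma_f * phi / (lambda_Xe + sigma_Xe * phi)
Numerator = (0.0638 + 0.0023) * 0.093 * 7.3041e+13 = 4.490049e+11
Denominator = 2.09e-5 + 2.6e-18 * 7.3041e+13 = 2.108066e-04
Xe_eq = 4.490049e+11 / 2.108066e-04 = 2.1299e+15 /cm^3

2.1299e+15


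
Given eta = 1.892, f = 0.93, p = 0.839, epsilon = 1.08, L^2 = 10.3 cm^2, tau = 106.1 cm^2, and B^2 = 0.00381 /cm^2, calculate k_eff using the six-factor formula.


k_inf = eta*f*p*eps = 1.892*0.93*0.839*1.08 = 1.594373
P_TNL = 1/(1 + L^2*B^2) = 1/(1 + 10.3*0.00381) = 0.9622389
P_FNL = exp(-B^2*tau) = exp(-0.00381*106.1) = 0.6674832
k_eff = k_inf * P_TNL * P_FNL = 1.594373 * 0.9622389 * 0.6674832
k_eff = 1.0240

1.0240


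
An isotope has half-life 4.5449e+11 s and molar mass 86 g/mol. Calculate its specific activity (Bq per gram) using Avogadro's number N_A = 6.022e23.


lambda = ln(2) / t_half = ln(2) / 4.5449e+11 = 1.525110e-12 /s
SA = lambda * N_A / M
SA = 1.525110e-12 * 6.022e23 / 86
SA = 1.0679e+10 Bq/g

1.0679e+10


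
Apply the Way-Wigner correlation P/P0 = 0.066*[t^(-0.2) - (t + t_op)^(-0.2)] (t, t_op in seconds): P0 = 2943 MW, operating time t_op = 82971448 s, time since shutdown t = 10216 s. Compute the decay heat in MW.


P/P0 = 0.066 * [t^(-0.2) - (t + t_op)^(-0.2)]
P/P0 = 0.066 * [10216^(-0.2) - (10216 + 82971448)^(-0.2)]
P/P0 = 0.066 * [0.1578134 - 0.02607375] = 0.008694817
P = 2943 * 0.008694817 = 25.589 MW

25.589


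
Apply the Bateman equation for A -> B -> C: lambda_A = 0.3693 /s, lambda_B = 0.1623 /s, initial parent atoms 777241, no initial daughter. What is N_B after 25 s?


N_B(t) = lambda_A * N_A0 / (lambda_B - lambda_A) * [exp(-lambda_A*t) - exp(-lambda_B*t)]
exp(-0.3693*25) = 9.780841e-05; exp(-0.1623*25) = 0.01729220
N_B = 0.3693 * 777241 / (0.1623 - 0.3693) * (9.780841e-05 - 0.01729220)
N_B = 23842

23842


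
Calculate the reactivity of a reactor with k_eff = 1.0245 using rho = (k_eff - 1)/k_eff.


rho = (k_eff - 1) / k_eff
rho = (1.0245 - 1) / 1.0245
rho = 0.023914

0.023914


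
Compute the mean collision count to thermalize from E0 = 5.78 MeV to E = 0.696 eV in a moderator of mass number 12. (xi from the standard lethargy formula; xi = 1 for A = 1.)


xi = 1 + (A-1)^2/(2A)*ln((A-1)/(A+1)) = 0.1577690 (for A = 12)
n = ln(E0/E) / xi
n = ln(5.78e6 / 0.696) / 0.1577690
n = ln(8.304598e+06) / 0.1577690 = 100.99

100.99


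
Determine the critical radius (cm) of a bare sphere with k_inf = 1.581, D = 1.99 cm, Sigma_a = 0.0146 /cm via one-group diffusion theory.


L^2 = D / Sigma_a = 1.99 / 0.0146 = 136.3014 cm^2
B_m^2 = (k_inf - 1) / L^2 = (1.581 - 1) / 136.3014 = 0.004262612 /cm^2
For a bare sphere: B_g = pi/R, so R_c = pi / sqrt(B_m^2)
R_c = pi / sqrt(0.004262612) = 48.118 cm

48.118


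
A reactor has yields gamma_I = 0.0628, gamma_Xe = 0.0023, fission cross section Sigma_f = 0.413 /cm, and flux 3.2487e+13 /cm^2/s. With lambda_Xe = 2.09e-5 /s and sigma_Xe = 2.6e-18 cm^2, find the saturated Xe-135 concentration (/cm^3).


Xe_eq = (gamma_I + gamma_Xe) * Sigma_f * phi / (lambda_Xe + sigma_Xe * phi)
Numerator = (0.0628 + 0.0023) * 0.413 * 3.2487e+13 = 8.734552e+11
Denominator = 2.09e-5 + 2.6e-18 * 3.2487e+13 = 1.053662e-04
Xe_eq = 8.734552e+11 / 1.053662e-04 = 8.2897e+15 /cm^3

8.2897e+15


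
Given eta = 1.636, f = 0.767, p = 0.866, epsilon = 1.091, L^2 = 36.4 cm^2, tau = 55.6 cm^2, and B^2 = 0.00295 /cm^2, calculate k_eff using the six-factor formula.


k_inf = eta*f*p*eps = 1.636*0.767*0.866*1.091 = 1.185554
P_TNL = 1/(1 + L^2*B^2) = 1/(1 + 36.4*0.00295) = 0.9030324
P_FNL = exp(-B^2*tau) = exp(-0.00295*55.6) = 0.8487250
k_eff = k_inf * P_TNL * P_FNL = 1.185554 * 0.9030324 * 0.8487250
k_eff = 0.90864

0.90864


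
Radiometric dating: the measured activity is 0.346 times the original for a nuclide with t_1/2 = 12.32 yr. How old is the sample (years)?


lambda = ln(2) / t_half = ln(2) / 12.32 = 0.05626195 /yr
t = -ln(A/A0) / lambda
t = -ln(0.346) / 0.05626195
t = 18.864 yr

18.864


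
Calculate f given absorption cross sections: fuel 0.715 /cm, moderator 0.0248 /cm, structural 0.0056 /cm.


f = Sigma_a_fuel / (Sigma_a_fuel + Sigma_a_mod + Sigma_a_other)
f = 0.715 / (0.715 + 0.0248 + 0.0056)
f = 0.95922

0.95922


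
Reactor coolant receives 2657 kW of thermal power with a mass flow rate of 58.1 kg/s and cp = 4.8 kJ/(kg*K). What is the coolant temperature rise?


dT = Q / (m_dot * cp)
dT = 2657 / (58.1 * 4.8)
dT = 9.5274 C

9.5274


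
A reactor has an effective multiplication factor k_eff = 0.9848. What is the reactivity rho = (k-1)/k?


rho = (k_eff - 1) / k_eff
rho = (0.9848 - 1) / 0.9848
rho = -0.015435

-0.015435


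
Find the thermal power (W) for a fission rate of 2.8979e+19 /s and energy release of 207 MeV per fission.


P = fission_rate * E_MeV * 1.602e-13
P = 2.8979e+19 * 207 * 1.602e-13
P = 9.6098e+08 W

9.6098e+08


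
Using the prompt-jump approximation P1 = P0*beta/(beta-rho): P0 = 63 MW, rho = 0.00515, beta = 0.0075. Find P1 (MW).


P1/P0 = beta / (beta - rho)
P1/P0 = 0.0075 / (0.0075 - 0.00515) = 3.191489
P1 = 63 * 3.191489 = 201.06 MW

201.06


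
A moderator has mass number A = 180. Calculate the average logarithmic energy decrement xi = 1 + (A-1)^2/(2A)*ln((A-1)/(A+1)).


xi = 1 + (A-1)^2/(2A) * ln((A-1)/(A+1))
xi = 1 + (180-1)^2/(2*180) * ln((180-1)/(180 +1))
xi = 0.011070

0.011070


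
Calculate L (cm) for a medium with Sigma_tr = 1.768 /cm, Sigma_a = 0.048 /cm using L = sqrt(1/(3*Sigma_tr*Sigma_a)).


D = 1 / (3 * Sigma_tr) = 1 / (3 * 1.768) = 0.1885370 cm
L = sqrt(D / Sigma_a)
L = sqrt(0.1885370 / 0.048)
L = 1.9819 cm

1.9819


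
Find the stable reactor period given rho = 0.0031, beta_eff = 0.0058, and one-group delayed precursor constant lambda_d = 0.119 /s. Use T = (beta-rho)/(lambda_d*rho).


T = (beta - rho) / (lambda_d * rho)
T = (0.0058 - 0.0031) / (0.119 * 0.0031)
T = 7.3191 s

7.3191


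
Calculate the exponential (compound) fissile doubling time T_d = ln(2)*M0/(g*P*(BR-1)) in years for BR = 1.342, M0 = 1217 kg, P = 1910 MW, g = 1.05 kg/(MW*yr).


Breeding gain G = BR - 1 = 1.342 - 1 = 0.342
Fissile production rate = g * P * G = 1.05 * 1910 * 0.342 = 685.881 kg/yr
T_d = ln(2) * M0 / (g * P * G)
T_d = ln(2) * 1217 / 685.881 = 1.2299 yr

1.2299


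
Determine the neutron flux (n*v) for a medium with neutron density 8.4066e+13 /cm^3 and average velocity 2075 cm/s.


phi = n * v
phi = 8.4066e+13 * 2075
phi = 1.7444e+17 /cm^2/s

1.7444e+17


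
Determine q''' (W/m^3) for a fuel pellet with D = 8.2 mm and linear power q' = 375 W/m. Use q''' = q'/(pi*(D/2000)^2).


r = D / 2 / 1000 = 8.2 / 2 / 1000 = 0.0041 m
q''' = q' / (pi * r^2)
q''' = 375 / (pi * 0.0041^2)
q''' = 7.1009e+06 W/m^3

7.1009e+06


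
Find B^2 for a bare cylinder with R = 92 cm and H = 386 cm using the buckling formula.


B^2 = (2.405/R)^2 + (pi/H)^2
B^2 = (2.405/92)^2 + (pi/386)^2
B^2 = 7.4961e-04 /cm^2

7.4961e-04


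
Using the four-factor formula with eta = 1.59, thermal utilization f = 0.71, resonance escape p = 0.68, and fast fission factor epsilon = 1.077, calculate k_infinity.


k_inf = eta * f * p * epsilon
k_inf = 1.59 * 0.71 * 0.68 * 1.077
k_inf = 0.82676

0.82676


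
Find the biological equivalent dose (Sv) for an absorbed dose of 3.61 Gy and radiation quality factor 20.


H = D * Q
H = 3.61 * 20
H = 72.200 Sv

72.200


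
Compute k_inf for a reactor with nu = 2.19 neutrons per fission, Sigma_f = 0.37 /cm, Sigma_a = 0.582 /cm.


k_inf = nu * Sigma_f / Sigma_a
k_inf = 2.19 * 0.37 / 0.582
k_inf = 1.3923

1.3923


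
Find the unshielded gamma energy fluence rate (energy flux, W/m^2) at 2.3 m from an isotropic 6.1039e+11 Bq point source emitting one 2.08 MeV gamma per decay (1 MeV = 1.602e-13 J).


psi = A * E * 1.602e-13 / (4*pi*r^2)
psi = 6.1039e+11 * 2.08 * 1.602e-13 / (4*pi*2.3^2)
psi = 0.0030596 W/m^2

0.0030596


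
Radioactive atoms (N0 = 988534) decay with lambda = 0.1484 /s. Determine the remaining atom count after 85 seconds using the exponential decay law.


N = N0 * exp(-lambda * t)
N = 988534 * exp(-0.1484 * 85)
N = 3.2870

3.2870


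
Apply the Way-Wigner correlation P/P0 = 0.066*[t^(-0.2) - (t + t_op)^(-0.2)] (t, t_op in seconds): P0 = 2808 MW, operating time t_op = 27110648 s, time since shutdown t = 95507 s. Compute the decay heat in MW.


P/P0 = 0.066 * [t^(-0.2) - (t + t_op)^(-0.2)]
P/P0 = 0.066 * [95507^(-0.2) - (95507 + 27110648)^(-0.2)]
P/P0 = 0.066 * [0.1009237 - 0.03258866] = 0.004510113
P = 2808 * 0.004510113 = 12.664 MW

12.664


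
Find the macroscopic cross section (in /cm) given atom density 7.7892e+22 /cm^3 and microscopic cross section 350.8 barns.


Sigma = N * sigma_barns * 1e-24
Sigma = 7.7892e+22 * 350.8 * 1e-24
Sigma = 27.325 /cm

27.325


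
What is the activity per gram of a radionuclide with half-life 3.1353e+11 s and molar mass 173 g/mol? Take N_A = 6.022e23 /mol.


lambda = ln(2) / t_half = ln(2) / 3.1353e+11 = 2.210784e-12 /s
SA = lambda * N_A / M
SA = 2.210784e-12 * 6.022e23 / 173
SA = 7.6956e+09 Bq/g

7.6956e+09


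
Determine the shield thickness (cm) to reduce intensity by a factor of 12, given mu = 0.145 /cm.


x = ln(factor) / mu
x = ln(12) / 0.145
x = 17.137 cm

17.137


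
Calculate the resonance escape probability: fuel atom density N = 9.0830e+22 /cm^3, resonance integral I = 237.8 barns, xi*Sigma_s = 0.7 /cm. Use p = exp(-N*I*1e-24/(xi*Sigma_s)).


p = exp(-N * I * 1e-24 / (xi*Sigma_s))
p = exp(-9.0830e+22 * 237.8 * 1e-24 / 0.7)
p = 3.9747e-14

3.9747e-14


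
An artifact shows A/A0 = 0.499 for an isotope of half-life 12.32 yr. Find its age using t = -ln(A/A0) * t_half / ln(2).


lambda = ln(2) / t_half = ln(2) / 12.32 = 0.05626195 /yr
t = -ln(A/A0) / lambda
t = -ln(0.499) / 0.05626195
t = 12.356 yr

12.356


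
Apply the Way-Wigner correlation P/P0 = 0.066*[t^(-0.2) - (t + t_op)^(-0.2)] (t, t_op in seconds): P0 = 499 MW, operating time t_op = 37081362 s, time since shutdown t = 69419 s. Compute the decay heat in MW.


P/P0 = 0.066 * [t^(-0.2) - (t + t_op)^(-0.2)]
P/P0 = 0.066 * [69419^(-0.2) - (69419 + 37081362)^(-0.2)]
P/P0 = 0.066 * [0.1075733 - 0.03062009] = 0.005078912
P = 499 * 0.005078912 = 2.5344 MW

2.5344


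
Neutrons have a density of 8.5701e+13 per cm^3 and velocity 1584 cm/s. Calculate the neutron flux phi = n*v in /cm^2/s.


phi = n * v
phi = 8.5701e+13 * 1584
phi = 1.3575e+17 /cm^2/s

1.3575e+17


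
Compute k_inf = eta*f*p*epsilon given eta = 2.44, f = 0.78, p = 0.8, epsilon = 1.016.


k_inf = eta * f * p * epsilon
k_inf = 2.44 * 0.78 * 0.8 * 1.016
k_inf = 1.5469

1.5469


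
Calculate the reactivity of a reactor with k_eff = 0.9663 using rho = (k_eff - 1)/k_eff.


rho = (k_eff - 1) / k_eff
rho = (0.9663 - 1) / 0.9663
rho = -0.034875

-0.034875


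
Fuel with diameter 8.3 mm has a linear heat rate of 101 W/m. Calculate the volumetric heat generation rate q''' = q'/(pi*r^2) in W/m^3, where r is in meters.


r = D / 2 / 1000 = 8.3 / 2 / 1000 = 0.00415 m
q''' = q' / (pi * r^2)
q''' = 101 / (pi * 0.00415^2)
q''' = 1.8667e+06 W/m^3

1.8667e+06


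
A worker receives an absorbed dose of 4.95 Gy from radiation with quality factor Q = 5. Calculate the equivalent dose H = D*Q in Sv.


H = D * Q
H = 4.95 * 5
H = 24.750 Sv

24.750


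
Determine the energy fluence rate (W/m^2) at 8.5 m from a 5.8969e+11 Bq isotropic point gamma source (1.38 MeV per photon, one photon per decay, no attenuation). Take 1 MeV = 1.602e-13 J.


psi = A * E * 1.602e-13 / (4*pi*r^2)
psi = 5.8969e+11 * 1.38 * 1.602e-13 / (4*pi*8.5^2)
psi = 1.4359e-04 W/m^2

1.4359e-04


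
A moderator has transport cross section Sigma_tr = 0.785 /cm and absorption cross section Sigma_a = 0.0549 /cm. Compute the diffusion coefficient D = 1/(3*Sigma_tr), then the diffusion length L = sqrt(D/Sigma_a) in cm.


D = 1 / (3 * Sigma_tr) = 1 / (3 * 0.785) = 0.4246285 cm
L = sqrt(D / Sigma_a)
L = sqrt(0.4246285 / 0.0549)
L = 2.7811 cm

2.7811


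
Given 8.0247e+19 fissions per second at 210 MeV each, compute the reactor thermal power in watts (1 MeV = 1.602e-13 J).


P = fission_rate * E_MeV * 1.602e-13
P = 8.0247e+19 * 210 * 1.602e-13
P = 2.6997e+09 W

2.6997e+09


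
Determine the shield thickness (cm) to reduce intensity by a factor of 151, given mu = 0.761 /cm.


x = ln(factor) / mu
x = ln(151) / 0.761
x = 6.5930 cm

6.5930


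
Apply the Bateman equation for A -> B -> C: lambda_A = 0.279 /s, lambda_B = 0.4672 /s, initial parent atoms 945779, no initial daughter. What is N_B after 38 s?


N_B(t) = lambda_A * N_A0 / (lambda_B - lambda_A) * [exp(-lambda_A*t) - exp(-lambda_B*t)]
exp(-0.279*38) = 2.486623e-05; exp(-0.4672*38) = 1.948541e-08
N_B = 0.279 * 945779 / (0.4672 - 0.279) * (2.486623e-05 - 1.948541e-08)
N_B = 34.837

34.837


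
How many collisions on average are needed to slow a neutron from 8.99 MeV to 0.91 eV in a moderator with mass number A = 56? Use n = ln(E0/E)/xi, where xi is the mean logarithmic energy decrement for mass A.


xi = 1 + (A-1)^2/(2A)*ln((A-1)/(A+1)) = 0.03529286 (for A = 56)
n = ln(E0/E) / xi
n = ln(8.99e6 / 0.91) / 0.03529286
n = ln(9.879121e+06) / 0.03529286 = 456.35

456.35


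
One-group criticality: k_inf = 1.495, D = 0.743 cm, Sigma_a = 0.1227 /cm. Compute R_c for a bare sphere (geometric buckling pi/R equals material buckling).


L^2 = D / Sigma_a = 0.743 / 0.1227 = 6.055420 cm^2
B_m^2 = (k_inf - 1) / L^2 = (1.495 - 1) / 6.055420 = 0.08174495 /cm^2
For a bare sphere: B_g = pi/R, so R_c = pi / sqrt(B_m^2)
R_c = pi / sqrt(0.08174495) = 10.988 cm

10.988


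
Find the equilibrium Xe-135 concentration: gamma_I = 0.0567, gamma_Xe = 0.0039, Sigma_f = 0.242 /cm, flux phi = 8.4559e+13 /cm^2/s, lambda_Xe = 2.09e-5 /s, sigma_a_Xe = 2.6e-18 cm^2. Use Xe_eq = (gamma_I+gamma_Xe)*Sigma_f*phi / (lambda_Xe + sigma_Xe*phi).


Xe_eq = (gamma_I + gamma_Xe) * Sigma_f * phi / (lambda_Xe + sigma_Xe * phi)
Numerator = (0.0567 + 0.0039) * 0.242 * 8.4559e+13 = 1.240075e+12
Denominator = 2.09e-5 + 2.6e-18 * 8.4559e+13 = 2.407534e-04
Xe_eq = 1.240075e+12 / 2.407534e-04 = 5.1508e+15 /cm^3

5.1508e+15


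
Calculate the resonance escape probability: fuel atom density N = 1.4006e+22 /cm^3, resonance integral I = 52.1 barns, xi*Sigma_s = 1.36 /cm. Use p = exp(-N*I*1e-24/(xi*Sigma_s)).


p = exp(-N * I * 1e-24 / (xi*Sigma_s))
p = exp(-1.4006e+22 * 52.1 * 1e-24 / 1.36)
p = 0.58476

0.58476


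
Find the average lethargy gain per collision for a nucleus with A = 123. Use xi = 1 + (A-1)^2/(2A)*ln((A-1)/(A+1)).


xi = 1 + (A-1)^2/(2A) * ln((A-1)/(A+1))
xi = 1 + (123-1)^2/(2*123) * ln((123-1)/(123 +1))
xi = 0.016172

0.016172


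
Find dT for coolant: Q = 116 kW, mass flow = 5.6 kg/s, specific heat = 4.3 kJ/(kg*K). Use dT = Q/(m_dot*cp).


dT = Q / (m_dot * cp)
dT = 116 / (5.6 * 4.3)
dT = 4.8173 C

4.8173


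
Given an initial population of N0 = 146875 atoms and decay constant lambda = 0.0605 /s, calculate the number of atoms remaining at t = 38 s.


N = N0 * exp(-lambda * t)
N = 146875 * exp(-0.0605 * 38)
N = 14740

14740


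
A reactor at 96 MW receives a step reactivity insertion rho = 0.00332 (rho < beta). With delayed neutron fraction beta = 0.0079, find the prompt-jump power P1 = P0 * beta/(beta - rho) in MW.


P1/P0 = beta / (beta - rho)
P1/P0 = 0.0079 / (0.0079 - 0.00332) = 1.724891
P1 = 96 * 1.724891 = 165.59 MW

165.59


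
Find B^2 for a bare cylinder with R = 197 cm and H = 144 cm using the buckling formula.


B^2 = (2.405/R)^2 + (pi/H)^2
B^2 = (2.405/197)^2 + (pi/144)^2
B^2 = 6.2500e-04 /cm^2

6.2500e-04


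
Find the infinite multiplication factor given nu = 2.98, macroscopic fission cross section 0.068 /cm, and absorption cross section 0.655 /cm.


k_inf = nu * Sigma_f / Sigma_a
k_inf = 2.98 * 0.068 / 0.655
k_inf = 0.30937

0.30937


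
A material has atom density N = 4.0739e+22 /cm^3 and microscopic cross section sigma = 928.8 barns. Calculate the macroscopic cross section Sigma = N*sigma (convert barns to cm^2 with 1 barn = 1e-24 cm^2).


Sigma = N * sigma_barns * 1e-24
Sigma = 4.0739e+22 * 928.8 * 1e-24
Sigma = 37.838 /cm

37.838


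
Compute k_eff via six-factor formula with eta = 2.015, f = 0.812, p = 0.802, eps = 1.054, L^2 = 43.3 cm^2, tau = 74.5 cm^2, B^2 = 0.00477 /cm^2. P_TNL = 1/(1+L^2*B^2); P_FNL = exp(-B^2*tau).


k_inf = eta*f*p*eps = 2.015*0.812*0.802*1.054 = 1.383076
P_TNL = 1/(1 + L^2*B^2) = 1/(1 + 43.3*0.00477) = 0.8288156
P_FNL = exp(-B^2*tau) = exp(-0.00477*74.5) = 0.7009176
k_eff = k_inf * P_TNL * P_FNL = 1.383076 * 0.8288156 * 0.7009176
k_eff = 0.80347

0.80347


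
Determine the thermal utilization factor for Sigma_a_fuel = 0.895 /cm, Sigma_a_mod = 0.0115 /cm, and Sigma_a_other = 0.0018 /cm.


f = Sigma_a_fuel / (Sigma_a_fuel + Sigma_a_mod + Sigma_a_other)
f = 0.895 / (0.895 + 0.0115 + 0.0018)
f = 0.98536

0.98536


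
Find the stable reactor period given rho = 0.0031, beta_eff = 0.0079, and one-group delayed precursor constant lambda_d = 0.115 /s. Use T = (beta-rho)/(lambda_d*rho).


T = (beta - rho) / (lambda_d * rho)
T = (0.0079 - 0.0031) / (0.115 * 0.0031)
T = 13.464 s

13.464


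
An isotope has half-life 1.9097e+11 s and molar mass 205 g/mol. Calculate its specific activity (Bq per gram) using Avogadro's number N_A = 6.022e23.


lambda = ln(2) / t_half = ln(2) / 1.9097e+11 = 3.629613e-12 /s
SA = lambda * N_A / M
SA = 3.629613e-12 * 6.022e23 / 205
SA = 1.0662e+10 Bq/g

1.0662e+10


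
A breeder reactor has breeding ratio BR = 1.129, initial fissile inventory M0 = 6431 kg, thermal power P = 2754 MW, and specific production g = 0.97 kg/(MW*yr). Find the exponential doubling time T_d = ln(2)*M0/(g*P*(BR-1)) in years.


Breeding gain G = BR - 1 = 1.129 - 1 = 0.129
Fissile production rate = g * P * G = 0.97 * 2754 * 0.129 = 344.60802 kg/yr
T_d = ln(2) * M0 / (g * P * G)
T_d = ln(2) * 6431 / 344.60802 = 12.935 yr

12.935


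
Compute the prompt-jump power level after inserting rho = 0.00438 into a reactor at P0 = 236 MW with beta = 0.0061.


P1/P0 = beta / (beta - rho)
P1/P0 = 0.0061 / (0.0061 - 0.00438) = 3.546512
P1 = 236 * 3.546512 = 836.98 MW

836.98


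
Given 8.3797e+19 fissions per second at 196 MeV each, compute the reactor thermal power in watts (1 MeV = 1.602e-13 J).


P = fission_rate * E_MeV * 1.602e-13
P = 8.3797e+19 * 196 * 1.602e-13
P = 2.6312e+09 W

2.6312e+09


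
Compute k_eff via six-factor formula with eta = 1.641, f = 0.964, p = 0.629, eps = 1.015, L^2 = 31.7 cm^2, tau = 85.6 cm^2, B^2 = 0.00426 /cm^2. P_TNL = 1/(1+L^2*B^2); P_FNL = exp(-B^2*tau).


k_inf = eta*f*p*eps = 1.641*0.964*0.629*1.015 = 1.009956
P_TNL = 1/(1 + L^2*B^2) = 1/(1 + 31.7*0.00426) = 0.8810247
P_FNL = exp(-B^2*tau) = exp(-0.00426*85.6) = 0.6944355
k_eff = k_inf * P_TNL * P_FNL = 1.009956 * 0.8810247 * 0.6944355
k_eff = 0.61791

0.61791


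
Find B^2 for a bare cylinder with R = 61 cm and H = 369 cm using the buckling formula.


B^2 = (2.405/R)^2 + (pi/H)^2
B^2 = (2.405/61)^2 + (pi/369)^2
B^2 = 0.0016269 /cm^2

0.0016269


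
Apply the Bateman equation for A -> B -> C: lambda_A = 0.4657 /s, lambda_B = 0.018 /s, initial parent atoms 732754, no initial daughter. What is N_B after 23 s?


N_B(t) = lambda_A * N_A0 / (lambda_B - lambda_A) * [exp(-lambda_A*t) - exp(-lambda_B*t)]
exp(-0.4657*23) = 2.229607e-05; exp(-0.018*23) = 0.6610010
N_B = 0.4657 * 732754 / (0.018 - 0.4657) * (2.229607e-05 - 0.6610010)
N_B = 503808

503808


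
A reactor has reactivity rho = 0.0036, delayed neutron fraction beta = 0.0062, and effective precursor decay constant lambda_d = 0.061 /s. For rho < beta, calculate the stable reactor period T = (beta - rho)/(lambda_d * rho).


T = (beta - rho) / (lambda_d * rho)
T = (0.0062 - 0.0036) / (0.061 * 0.0036)
T = 11.840 s

11.840


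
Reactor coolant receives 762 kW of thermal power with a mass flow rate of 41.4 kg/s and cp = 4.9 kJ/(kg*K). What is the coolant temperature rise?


dT = Q / (m_dot * cp)
dT = 762 / (41.4 * 4.9)
dT = 3.7563 C

3.7563


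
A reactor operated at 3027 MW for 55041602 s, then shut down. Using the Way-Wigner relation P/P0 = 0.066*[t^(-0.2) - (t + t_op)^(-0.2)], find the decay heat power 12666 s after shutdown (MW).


P/P0 = 0.066 * [t^(-0.2) - (t + t_op)^(-0.2)]
P/P0 = 0.066 * [12666^(-0.2) - (12666 + 55041602)^(-0.2)]
P/P0 = 0.066 * [0.1511723 - 0.02830361] = 0.008109334
P = 3027 * 0.008109334 = 24.547 MW

24.547


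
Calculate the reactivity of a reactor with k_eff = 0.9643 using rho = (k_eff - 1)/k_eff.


rho = (k_eff - 1) / k_eff
rho = (0.9643 - 1) / 0.9643
rho = -0.037022

-0.037022


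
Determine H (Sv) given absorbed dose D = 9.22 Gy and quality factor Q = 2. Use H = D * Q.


H = D * Q
H = 9.22 * 2
H = 18.440 Sv

18.440


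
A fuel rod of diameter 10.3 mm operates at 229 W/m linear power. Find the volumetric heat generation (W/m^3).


r = D / 2 / 1000 = 10.3 / 2 / 1000 = 0.00515 m
q''' = q' / (pi * r^2)
q''' = 229 / (pi * 0.00515^2)
q''' = 2.7483e+06 W/m^3

2.7483e+06


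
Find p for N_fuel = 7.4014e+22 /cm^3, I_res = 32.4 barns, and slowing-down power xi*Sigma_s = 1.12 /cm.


p = exp(-N * I * 1e-24 / (xi*Sigma_s))
p = exp(-7.4014e+22 * 32.4 * 1e-24 / 1.12)
p = 0.11752

0.11752


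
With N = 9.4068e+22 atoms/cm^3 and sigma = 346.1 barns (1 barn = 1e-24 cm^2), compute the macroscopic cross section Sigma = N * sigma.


Sigma = N * sigma_barns * 1e-24
Sigma = 9.4068e+22 * 346.1 * 1e-24
Sigma = 32.557 /cm

32.557


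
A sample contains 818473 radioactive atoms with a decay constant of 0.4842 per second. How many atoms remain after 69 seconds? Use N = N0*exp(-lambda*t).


N = N0 * exp(-lambda * t)
N = 818473 * exp(-0.4842 * 69)
N = 2.5311e-09

2.5311e-09


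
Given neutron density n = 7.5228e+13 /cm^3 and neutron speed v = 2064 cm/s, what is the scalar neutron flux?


phi = n * v
phi = 7.5228e+13 * 2064
phi = 1.5527e+17 /cm^2/s

1.5527e+17


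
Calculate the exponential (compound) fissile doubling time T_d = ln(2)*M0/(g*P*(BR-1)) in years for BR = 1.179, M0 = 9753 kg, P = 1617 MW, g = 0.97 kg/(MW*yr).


Breeding gain G = BR - 1 = 1.179 - 1 = 0.179
Fissile production rate = g * P * G = 0.97 * 1617 * 0.179 = 280.75971 kg/yr
T_d = ln(2) * M0 / (g * P * G)
T_d = ln(2) * 9753 / 280.75971 = 24.078 yr

24.078


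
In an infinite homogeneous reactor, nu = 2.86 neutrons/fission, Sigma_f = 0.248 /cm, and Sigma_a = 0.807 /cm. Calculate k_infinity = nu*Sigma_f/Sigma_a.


k_inf = nu * Sigma_f / Sigma_a
k_inf = 2.86 * 0.248 / 0.807
k_inf = 0.87891

0.87891


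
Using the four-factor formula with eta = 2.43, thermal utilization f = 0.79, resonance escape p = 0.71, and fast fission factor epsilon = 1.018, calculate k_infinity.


k_inf = eta * f * p * epsilon
k_inf = 2.43 * 0.79 * 0.71 * 1.018
k_inf = 1.3875

1.3875


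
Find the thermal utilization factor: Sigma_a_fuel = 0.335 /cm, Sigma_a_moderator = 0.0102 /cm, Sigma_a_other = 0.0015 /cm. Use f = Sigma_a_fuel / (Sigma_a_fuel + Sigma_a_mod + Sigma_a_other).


f = Sigma_a_fuel / (Sigma_a_fuel + Sigma_a_mod + Sigma_a_other)
f = 0.335 / (0.335 + 0.0102 + 0.0015)
f = 0.96625

0.96625


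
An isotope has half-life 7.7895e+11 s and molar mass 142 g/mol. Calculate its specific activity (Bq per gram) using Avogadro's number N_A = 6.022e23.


lambda = ln(2) / t_half = ln(2) / 7.7895e+11 = 8.898481e-13 /s
SA = lambda * N_A / M
SA = 8.898481e-13 * 6.022e23 / 142
SA = 3.7737e+09 Bq/g

3.7737e+09


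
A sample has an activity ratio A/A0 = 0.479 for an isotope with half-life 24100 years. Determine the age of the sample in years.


lambda = ln(2) / t_half = ln(2) / 24100 = 2.876129e-05 /yr
t = -ln(A/A0) / lambda
t = -ln(0.479) / 2.876129e-05
t = 25592 yr

25592


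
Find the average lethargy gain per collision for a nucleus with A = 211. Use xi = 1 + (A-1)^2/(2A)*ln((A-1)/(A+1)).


xi = 1 + (A-1)^2/(2A) * ln((A-1)/(A+1))
xi = 1 + (211-1)^2/(2*211) * ln((211-1)/(211 +1))
xi = 0.0094488

0.0094488


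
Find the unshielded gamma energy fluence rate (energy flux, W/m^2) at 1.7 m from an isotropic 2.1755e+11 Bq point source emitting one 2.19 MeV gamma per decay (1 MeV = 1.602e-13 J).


psi = A * E * 1.602e-13 / (4*pi*r^2)
psi = 2.1755e+11 * 2.19 * 1.602e-13 / (4*pi*1.7^2)
psi = 0.0021016 W/m^2

0.0021016


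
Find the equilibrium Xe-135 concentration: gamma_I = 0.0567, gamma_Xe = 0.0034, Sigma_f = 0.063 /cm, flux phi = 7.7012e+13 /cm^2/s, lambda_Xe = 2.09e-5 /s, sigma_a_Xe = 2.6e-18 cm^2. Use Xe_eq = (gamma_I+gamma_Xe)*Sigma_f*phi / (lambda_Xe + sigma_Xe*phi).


Xe_eq = (gamma_I + gamma_Xe) * Sigma_f * phi / (lambda_Xe + sigma_Xe * phi)
Numerator = (0.0567 + 0.0034) * 0.063 * 7.7012e+13 = 2.915905e+11
Denominator = 2.09e-5 + 2.6e-18 * 7.7012e+13 = 2.211312e-04
Xe_eq = 2.915905e+11 / 2.211312e-04 = 1.3186e+15 /cm^3

1.3186e+15


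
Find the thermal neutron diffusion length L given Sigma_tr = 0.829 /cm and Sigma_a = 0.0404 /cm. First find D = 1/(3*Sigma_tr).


D = 1 / (3 * Sigma_tr) = 1 / (3 * 0.829) = 0.4020909 cm
L = sqrt(D / Sigma_a)
L = sqrt(0.4020909 / 0.0404)
L = 3.1548 cm

3.1548


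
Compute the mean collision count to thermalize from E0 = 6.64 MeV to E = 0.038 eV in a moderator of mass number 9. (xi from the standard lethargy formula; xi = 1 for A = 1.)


xi = 1 + (A-1)^2/(2A)*ln((A-1)/(A+1)) = 0.2066007 (for A = 9)
n = ln(E0/E) / xi
n = ln(6.64e6 / 0.038) / 0.2066007
n = ln(1.747368e+08) / 0.2066007 = 91.862

91.862


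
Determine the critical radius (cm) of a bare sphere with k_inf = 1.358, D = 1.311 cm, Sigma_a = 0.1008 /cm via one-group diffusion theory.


L^2 = D / Sigma_a = 1.311 / 0.1008 = 13.00595 cm^2
B_m^2 = (k_inf - 1) / L^2 = (1.358 - 1) / 13.00595 = 0.02752586 /cm^2
For a bare sphere: B_g = pi/R, so R_c = pi / sqrt(B_m^2)
R_c = pi / sqrt(0.02752586) = 18.936 cm

18.936


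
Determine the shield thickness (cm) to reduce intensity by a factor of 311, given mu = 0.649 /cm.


x = ln(factor) / mu
x = ln(311) / 0.649
x = 8.8441 cm

8.8441


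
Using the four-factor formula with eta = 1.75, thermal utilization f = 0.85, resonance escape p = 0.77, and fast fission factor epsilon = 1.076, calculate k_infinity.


k_inf = eta * f * p * epsilon
k_inf = 1.75 * 0.85 * 0.77 * 1.076
k_inf = 1.2324

1.2324


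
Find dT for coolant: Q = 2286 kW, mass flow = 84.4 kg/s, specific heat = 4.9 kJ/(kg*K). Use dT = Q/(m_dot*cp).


dT = Q / (m_dot * cp)
dT = 2286 / (84.4 * 4.9)
dT = 5.5276 C

5.5276


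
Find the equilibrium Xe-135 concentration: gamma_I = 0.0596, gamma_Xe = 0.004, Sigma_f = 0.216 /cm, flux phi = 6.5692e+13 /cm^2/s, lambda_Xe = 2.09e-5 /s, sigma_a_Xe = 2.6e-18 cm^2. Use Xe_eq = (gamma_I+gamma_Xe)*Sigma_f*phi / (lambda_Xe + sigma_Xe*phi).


Xe_eq = (gamma_I + gamma_Xe) * Sigma_f * phi / (lambda_Xe + sigma_Xe * phi)
Numerator = (0.0596 + 0.004) * 0.216 * 6.5692e+13 = 9.024504e+11
Denominator = 2.09e-5 + 2.6e-18 * 6.5692e+13 = 1.916992e-04
Xe_eq = 9.024504e+11 / 1.916992e-04 = 4.7076e+15 /cm^3

4.7076e+15


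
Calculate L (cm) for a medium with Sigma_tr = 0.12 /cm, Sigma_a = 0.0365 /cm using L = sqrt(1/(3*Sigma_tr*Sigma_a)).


D = 1 / (3 * Sigma_tr) = 1 / (3 * 0.12) = 2.777778 cm
L = sqrt(D / Sigma_a)
L = sqrt(2.777778 / 0.0365)
L = 8.7237 cm

8.7237


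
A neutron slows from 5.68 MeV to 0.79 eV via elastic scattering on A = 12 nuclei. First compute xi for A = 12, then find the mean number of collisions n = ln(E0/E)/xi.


xi = 1 + (A-1)^2/(2A)*ln((A-1)/(A+1)) = 0.1577690 (for A = 12)
n = ln(E0/E) / xi
n = ln(5.68e6 / 0.79) / 0.1577690
n = ln(7.189873e+06) / 0.1577690 = 100.07

100.07


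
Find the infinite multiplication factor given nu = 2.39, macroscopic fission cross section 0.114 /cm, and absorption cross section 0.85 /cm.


k_inf = nu * Sigma_f / Sigma_a
k_inf = 2.39 * 0.114 / 0.85
k_inf = 0.32054

0.32054


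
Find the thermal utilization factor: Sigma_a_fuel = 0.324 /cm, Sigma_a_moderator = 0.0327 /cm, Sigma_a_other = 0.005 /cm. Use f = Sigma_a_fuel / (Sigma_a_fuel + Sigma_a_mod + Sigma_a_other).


f = Sigma_a_fuel / (Sigma_a_fuel + Sigma_a_mod + Sigma_a_other)
f = 0.324 / (0.324 + 0.0327 + 0.005)
f = 0.89577

0.89577


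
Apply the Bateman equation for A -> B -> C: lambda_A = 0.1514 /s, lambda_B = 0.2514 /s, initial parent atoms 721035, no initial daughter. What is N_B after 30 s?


N_B(t) = lambda_A * N_A0 / (lambda_B - lambda_A) * [exp(-lambda_A*t) - exp(-lambda_B*t)]
exp(-0.1514*30) = 0.01065208; exp(-0.2514*30) = 5.303359e-04
N_B = 0.1514 * 721035 / (0.2514 - 0.1514) * (0.01065208 - 5.303359e-04)
N_B = 11049

11049


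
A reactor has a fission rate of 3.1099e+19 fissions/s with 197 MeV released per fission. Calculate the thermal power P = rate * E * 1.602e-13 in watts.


P = fission_rate * E_MeV * 1.602e-13
P = 3.1099e+19 * 197 * 1.602e-13
P = 9.8147e+08 W

9.8147e+08


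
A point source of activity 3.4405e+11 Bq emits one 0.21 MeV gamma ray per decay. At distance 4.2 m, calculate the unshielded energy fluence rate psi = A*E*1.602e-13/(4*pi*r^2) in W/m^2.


psi = A * E * 1.602e-13 / (4*pi*r^2)
psi = 3.4405e+11 * 0.21 * 1.602e-13 / (4*pi*4.2^2)
psi = 5.2215e-05 W/m^2

5.2215e-05


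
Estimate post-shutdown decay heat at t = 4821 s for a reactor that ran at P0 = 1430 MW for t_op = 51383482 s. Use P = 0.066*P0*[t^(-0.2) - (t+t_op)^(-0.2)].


P/P0 = 0.066 * [t^(-0.2) - (t + t_op)^(-0.2)]
P/P0 = 0.066 * [4821^(-0.2) - (4821 + 51383482)^(-0.2)]
P/P0 = 0.066 * [0.1833887 - 0.02869638] = 0.01020969
P = 1430 * 0.01020969 = 14.600 MW

14.600


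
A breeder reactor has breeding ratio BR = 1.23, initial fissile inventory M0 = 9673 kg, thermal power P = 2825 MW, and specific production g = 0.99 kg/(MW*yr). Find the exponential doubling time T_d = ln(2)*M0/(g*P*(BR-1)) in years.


Breeding gain G = BR - 1 = 1.23 - 1 = 0.23
Fissile production rate = g * P * G = 0.99 * 2825 * 0.23 = 643.2525 kg/yr
T_d = ln(2) * M0 / (g * P * G)
T_d = ln(2) * 9673 / 643.2525 = 10.423 yr

10.423


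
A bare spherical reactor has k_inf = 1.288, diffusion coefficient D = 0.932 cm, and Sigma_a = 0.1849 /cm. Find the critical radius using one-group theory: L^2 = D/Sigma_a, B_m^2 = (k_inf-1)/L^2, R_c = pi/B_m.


L^2 = D / Sigma_a = 0.932 / 0.1849 = 5.040562 cm^2
B_m^2 = (k_inf - 1) / L^2 = (1.288 - 1) / 5.040562 = 0.05713649 /cm^2
For a bare sphere: B_g = pi/R, so R_c = pi / sqrt(B_m^2)
R_c = pi / sqrt(0.05713649) = 13.143 cm

13.143


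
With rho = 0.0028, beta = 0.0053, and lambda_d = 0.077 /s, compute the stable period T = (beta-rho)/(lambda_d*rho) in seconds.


T = (beta - rho) / (lambda_d * rho)
T = (0.0053 - 0.0028) / (0.077 * 0.0028)
T = 11.596 s

11.596


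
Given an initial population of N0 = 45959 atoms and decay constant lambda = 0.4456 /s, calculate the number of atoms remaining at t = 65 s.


N = N0 * exp(-lambda * t)
N = 45959 * exp(-0.4456 * 65)
N = 1.2119e-08

1.2119e-08


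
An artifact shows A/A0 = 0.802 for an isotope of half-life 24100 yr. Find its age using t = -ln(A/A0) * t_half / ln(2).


lambda = ln(2) / t_half = ln(2) / 24100 = 2.876129e-05 /yr
t = -ln(A/A0) / lambda
t = -ln(0.802) / 2.876129e-05
t = 7671.7 yr

7671.7


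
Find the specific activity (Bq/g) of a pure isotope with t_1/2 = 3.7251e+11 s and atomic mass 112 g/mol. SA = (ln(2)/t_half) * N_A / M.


lambda = ln(2) / t_half = ln(2) / 3.7251e+11 = 1.860748e-12 /s
SA = lambda * N_A / M
SA = 1.860748e-12 * 6.022e23 / 112
SA = 1.0005e+10 Bq/g

1.0005e+10


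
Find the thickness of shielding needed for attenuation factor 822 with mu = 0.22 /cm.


x = ln(factor) / mu
x = ln(822) / 0.22
x = 30.508 cm

30.508


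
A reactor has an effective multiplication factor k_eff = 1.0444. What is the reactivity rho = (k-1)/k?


rho = (k_eff - 1) / k_eff
rho = (1.0444 - 1) / 1.0444
rho = 0.042512

0.042512


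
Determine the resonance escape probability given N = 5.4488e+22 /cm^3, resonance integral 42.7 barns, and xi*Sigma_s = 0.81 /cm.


p = exp(-N * I * 1e-24 / (xi*Sigma_s))
p = exp(-5.4488e+22 * 42.7 * 1e-24 / 0.81)
p = 0.056563

0.056563


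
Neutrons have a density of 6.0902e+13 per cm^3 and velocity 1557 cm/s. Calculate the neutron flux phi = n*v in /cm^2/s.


phi = n * v
phi = 6.0902e+13 * 1557
phi = 9.4824e+16 /cm^2/s

9.4824e+16


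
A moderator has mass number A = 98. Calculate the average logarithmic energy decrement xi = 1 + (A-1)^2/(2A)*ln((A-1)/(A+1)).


xi = 1 + (A-1)^2/(2A) * ln((A-1)/(A+1))
xi = 1 + (98-1)^2/(2*98) * ln((98-1)/(98 +1))
xi = 0.020270

0.020270


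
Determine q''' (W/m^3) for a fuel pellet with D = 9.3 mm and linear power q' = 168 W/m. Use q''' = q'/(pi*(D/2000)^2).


r = D / 2 / 1000 = 9.3 / 2 / 1000 = 0.00465 m
q''' = q' / (pi * r^2)
q''' = 168 / (pi * 0.00465^2)
q''' = 2.4732e+06 W/m^3

2.4732e+06


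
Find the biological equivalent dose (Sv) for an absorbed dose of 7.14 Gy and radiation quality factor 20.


H = D * Q
H = 7.14 * 20
H = 142.80 Sv

142.80


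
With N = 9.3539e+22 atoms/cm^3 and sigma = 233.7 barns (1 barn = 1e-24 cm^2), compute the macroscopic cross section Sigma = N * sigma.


Sigma = N * sigma_barns * 1e-24
Sigma = 9.3539e+22 * 233.7 * 1e-24
Sigma = 21.860 /cm

21.860
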